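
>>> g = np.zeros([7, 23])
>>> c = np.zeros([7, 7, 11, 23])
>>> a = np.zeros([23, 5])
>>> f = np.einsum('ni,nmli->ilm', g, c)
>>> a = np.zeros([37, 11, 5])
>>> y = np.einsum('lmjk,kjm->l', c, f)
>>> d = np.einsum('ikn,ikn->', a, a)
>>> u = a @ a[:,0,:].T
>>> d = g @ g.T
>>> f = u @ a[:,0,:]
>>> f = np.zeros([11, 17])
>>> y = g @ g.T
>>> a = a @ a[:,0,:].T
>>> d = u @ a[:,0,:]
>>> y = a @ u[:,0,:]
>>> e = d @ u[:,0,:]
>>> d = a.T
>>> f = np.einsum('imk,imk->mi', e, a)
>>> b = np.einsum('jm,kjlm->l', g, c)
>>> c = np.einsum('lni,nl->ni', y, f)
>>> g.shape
(7, 23)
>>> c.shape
(11, 37)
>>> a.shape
(37, 11, 37)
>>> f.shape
(11, 37)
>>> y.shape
(37, 11, 37)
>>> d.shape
(37, 11, 37)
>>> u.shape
(37, 11, 37)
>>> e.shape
(37, 11, 37)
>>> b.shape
(11,)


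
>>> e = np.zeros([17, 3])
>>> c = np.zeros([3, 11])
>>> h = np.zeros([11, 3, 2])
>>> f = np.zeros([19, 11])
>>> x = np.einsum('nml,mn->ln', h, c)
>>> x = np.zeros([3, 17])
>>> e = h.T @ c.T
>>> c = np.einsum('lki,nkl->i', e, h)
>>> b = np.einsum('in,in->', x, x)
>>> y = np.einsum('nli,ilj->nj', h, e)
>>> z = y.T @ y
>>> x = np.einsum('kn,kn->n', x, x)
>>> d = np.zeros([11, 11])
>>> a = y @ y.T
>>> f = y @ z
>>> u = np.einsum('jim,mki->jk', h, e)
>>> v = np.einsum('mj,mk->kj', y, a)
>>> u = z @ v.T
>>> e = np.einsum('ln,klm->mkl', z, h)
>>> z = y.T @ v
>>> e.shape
(2, 11, 3)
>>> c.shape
(3,)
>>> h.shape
(11, 3, 2)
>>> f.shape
(11, 3)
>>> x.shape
(17,)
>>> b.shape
()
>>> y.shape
(11, 3)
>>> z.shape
(3, 3)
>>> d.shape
(11, 11)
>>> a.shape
(11, 11)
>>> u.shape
(3, 11)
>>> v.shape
(11, 3)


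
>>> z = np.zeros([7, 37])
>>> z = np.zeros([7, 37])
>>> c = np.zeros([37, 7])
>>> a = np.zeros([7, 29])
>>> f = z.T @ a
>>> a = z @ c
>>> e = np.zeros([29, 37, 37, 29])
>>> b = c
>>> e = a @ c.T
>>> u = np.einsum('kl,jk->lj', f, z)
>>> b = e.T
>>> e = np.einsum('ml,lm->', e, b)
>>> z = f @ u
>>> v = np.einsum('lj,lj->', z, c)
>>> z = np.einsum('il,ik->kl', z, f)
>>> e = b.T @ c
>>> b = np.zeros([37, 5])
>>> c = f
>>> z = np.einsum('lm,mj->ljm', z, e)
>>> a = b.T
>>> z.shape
(29, 7, 7)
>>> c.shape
(37, 29)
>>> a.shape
(5, 37)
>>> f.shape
(37, 29)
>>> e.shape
(7, 7)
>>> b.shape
(37, 5)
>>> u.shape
(29, 7)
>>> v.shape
()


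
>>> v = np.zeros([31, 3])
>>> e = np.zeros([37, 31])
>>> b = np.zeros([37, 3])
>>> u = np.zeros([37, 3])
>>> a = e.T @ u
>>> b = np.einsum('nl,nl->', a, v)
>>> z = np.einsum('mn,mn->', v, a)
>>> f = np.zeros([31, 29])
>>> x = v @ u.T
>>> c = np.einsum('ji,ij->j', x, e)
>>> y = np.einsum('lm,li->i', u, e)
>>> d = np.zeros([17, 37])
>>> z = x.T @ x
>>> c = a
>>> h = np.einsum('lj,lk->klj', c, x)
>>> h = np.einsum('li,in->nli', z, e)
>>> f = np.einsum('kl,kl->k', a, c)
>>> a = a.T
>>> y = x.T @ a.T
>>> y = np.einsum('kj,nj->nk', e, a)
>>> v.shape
(31, 3)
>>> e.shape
(37, 31)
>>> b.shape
()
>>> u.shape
(37, 3)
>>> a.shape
(3, 31)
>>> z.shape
(37, 37)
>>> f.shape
(31,)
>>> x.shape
(31, 37)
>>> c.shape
(31, 3)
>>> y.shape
(3, 37)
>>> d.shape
(17, 37)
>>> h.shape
(31, 37, 37)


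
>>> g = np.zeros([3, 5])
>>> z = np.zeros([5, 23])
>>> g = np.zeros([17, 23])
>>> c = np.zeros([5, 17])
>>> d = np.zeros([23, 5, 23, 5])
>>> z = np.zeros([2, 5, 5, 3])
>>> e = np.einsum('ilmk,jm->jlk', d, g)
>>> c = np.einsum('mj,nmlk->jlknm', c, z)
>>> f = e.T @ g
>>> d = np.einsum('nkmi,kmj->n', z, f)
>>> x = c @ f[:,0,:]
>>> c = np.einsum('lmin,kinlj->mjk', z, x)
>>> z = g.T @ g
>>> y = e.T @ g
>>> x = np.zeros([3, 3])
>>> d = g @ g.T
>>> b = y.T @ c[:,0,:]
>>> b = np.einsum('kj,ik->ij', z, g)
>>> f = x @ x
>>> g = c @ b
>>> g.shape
(5, 23, 23)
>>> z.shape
(23, 23)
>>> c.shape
(5, 23, 17)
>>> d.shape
(17, 17)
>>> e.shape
(17, 5, 5)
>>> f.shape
(3, 3)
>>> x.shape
(3, 3)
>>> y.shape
(5, 5, 23)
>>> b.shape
(17, 23)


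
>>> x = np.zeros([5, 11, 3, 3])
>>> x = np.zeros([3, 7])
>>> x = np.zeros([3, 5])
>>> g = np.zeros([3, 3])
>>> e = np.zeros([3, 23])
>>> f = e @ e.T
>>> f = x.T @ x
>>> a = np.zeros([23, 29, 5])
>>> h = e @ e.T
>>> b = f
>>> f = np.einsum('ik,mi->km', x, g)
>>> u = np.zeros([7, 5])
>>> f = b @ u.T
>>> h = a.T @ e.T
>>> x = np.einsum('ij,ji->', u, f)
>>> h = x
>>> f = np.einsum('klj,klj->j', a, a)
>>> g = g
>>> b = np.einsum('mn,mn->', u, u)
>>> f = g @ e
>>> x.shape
()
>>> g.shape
(3, 3)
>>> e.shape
(3, 23)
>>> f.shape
(3, 23)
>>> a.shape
(23, 29, 5)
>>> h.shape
()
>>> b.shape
()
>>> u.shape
(7, 5)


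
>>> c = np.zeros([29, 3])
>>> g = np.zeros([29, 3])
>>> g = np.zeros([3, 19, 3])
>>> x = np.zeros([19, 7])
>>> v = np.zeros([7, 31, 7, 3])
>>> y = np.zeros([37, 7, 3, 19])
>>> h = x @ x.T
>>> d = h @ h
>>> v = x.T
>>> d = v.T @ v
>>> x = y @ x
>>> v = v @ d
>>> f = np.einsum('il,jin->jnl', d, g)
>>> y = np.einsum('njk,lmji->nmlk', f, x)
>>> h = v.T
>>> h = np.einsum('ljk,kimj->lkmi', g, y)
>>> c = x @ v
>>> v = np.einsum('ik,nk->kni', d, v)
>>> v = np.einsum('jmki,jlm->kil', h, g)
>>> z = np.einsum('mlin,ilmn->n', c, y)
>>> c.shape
(37, 7, 3, 19)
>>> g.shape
(3, 19, 3)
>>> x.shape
(37, 7, 3, 7)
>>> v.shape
(37, 7, 19)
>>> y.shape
(3, 7, 37, 19)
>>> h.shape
(3, 3, 37, 7)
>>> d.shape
(19, 19)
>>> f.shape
(3, 3, 19)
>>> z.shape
(19,)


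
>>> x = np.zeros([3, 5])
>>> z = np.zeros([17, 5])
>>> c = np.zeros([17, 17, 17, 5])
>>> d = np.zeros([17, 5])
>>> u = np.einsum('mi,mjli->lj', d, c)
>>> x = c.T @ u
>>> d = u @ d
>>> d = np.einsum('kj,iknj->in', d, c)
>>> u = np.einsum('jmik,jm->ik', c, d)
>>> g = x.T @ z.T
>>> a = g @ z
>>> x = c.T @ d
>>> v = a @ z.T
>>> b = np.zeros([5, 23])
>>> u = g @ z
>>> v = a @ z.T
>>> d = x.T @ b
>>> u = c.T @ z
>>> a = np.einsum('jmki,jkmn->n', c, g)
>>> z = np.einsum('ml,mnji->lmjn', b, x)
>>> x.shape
(5, 17, 17, 17)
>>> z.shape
(23, 5, 17, 17)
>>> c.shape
(17, 17, 17, 5)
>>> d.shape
(17, 17, 17, 23)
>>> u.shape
(5, 17, 17, 5)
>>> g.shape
(17, 17, 17, 17)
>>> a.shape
(17,)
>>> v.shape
(17, 17, 17, 17)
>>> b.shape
(5, 23)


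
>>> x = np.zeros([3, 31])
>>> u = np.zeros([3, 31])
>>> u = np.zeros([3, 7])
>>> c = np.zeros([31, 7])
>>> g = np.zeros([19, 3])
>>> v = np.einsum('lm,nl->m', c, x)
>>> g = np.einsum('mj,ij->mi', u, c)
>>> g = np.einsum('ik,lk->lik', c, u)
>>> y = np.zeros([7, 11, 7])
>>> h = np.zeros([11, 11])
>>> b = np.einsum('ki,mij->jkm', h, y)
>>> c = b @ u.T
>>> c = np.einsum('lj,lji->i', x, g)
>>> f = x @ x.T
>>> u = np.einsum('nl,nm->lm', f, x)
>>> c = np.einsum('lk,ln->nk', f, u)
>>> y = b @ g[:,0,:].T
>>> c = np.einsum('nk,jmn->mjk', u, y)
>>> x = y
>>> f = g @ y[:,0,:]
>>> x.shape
(7, 11, 3)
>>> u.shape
(3, 31)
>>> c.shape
(11, 7, 31)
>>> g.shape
(3, 31, 7)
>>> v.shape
(7,)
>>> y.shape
(7, 11, 3)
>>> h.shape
(11, 11)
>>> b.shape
(7, 11, 7)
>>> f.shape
(3, 31, 3)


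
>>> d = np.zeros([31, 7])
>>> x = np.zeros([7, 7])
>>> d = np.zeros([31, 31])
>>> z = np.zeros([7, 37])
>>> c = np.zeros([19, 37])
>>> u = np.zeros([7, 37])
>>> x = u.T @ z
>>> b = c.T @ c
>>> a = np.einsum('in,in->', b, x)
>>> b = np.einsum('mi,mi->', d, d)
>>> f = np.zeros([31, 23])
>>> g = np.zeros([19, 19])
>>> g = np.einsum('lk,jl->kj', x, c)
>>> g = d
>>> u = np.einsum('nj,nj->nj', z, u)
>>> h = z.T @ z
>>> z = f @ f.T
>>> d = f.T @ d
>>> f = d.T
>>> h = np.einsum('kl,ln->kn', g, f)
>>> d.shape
(23, 31)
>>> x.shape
(37, 37)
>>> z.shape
(31, 31)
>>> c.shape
(19, 37)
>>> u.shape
(7, 37)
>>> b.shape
()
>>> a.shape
()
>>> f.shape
(31, 23)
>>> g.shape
(31, 31)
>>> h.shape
(31, 23)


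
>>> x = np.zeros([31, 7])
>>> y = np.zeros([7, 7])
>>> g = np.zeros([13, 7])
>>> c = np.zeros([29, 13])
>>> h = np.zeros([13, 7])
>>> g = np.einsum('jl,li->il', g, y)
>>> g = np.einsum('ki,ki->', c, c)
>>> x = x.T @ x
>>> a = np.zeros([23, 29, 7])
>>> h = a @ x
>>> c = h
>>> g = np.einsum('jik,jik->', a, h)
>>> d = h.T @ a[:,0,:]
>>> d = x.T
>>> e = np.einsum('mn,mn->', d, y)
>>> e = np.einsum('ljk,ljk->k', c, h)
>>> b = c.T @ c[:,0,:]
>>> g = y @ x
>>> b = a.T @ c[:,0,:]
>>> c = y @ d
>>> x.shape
(7, 7)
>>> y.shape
(7, 7)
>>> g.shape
(7, 7)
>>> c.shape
(7, 7)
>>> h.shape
(23, 29, 7)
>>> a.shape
(23, 29, 7)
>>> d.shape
(7, 7)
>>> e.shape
(7,)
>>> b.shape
(7, 29, 7)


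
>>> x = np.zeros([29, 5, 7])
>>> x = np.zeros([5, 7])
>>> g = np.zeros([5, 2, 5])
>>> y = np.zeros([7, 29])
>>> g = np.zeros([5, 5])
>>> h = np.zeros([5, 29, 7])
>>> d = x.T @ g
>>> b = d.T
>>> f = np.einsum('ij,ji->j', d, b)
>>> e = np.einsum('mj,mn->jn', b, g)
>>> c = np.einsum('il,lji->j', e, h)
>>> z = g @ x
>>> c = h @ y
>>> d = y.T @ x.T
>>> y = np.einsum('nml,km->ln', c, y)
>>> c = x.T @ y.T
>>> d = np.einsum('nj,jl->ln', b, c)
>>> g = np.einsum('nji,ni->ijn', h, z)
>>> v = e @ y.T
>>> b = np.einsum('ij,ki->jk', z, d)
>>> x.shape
(5, 7)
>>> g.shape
(7, 29, 5)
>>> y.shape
(29, 5)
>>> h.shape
(5, 29, 7)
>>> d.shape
(29, 5)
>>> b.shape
(7, 29)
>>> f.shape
(5,)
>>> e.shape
(7, 5)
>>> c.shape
(7, 29)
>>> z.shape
(5, 7)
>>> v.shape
(7, 29)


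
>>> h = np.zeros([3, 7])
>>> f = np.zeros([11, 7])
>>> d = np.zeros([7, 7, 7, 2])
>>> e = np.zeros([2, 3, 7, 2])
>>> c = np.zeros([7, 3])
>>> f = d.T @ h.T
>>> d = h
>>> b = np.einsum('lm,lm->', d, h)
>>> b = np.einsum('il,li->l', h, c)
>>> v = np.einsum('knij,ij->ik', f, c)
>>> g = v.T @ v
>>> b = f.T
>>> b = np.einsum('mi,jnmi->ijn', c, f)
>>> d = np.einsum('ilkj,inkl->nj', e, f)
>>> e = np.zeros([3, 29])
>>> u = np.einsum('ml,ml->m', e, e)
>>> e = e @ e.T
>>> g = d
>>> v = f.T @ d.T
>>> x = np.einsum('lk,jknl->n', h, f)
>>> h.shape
(3, 7)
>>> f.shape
(2, 7, 7, 3)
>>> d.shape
(7, 2)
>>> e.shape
(3, 3)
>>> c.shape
(7, 3)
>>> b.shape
(3, 2, 7)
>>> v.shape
(3, 7, 7, 7)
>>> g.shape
(7, 2)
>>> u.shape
(3,)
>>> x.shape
(7,)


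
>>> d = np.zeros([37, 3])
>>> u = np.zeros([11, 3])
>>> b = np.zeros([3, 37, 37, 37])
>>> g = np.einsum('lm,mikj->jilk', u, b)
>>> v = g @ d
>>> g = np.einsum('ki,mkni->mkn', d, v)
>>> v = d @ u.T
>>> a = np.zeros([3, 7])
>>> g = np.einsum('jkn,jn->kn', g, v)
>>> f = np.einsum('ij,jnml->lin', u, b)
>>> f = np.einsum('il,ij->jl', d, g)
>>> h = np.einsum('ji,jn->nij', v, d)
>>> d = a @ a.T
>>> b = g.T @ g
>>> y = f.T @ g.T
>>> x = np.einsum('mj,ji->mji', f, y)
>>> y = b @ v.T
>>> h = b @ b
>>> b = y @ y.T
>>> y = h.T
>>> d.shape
(3, 3)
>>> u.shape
(11, 3)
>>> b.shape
(11, 11)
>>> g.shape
(37, 11)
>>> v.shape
(37, 11)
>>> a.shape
(3, 7)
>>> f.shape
(11, 3)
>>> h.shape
(11, 11)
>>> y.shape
(11, 11)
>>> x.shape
(11, 3, 37)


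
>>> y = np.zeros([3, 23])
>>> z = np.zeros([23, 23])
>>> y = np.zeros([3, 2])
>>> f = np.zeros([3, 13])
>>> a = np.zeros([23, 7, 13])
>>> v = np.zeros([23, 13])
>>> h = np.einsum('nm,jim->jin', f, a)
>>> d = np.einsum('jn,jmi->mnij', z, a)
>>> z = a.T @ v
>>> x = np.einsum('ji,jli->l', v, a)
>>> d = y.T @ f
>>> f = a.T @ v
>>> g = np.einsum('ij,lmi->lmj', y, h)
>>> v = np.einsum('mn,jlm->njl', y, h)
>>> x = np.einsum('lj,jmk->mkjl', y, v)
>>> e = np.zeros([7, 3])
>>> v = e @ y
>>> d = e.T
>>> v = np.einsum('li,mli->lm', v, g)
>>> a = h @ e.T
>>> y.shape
(3, 2)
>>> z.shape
(13, 7, 13)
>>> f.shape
(13, 7, 13)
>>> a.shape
(23, 7, 7)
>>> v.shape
(7, 23)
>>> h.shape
(23, 7, 3)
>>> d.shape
(3, 7)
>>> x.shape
(23, 7, 2, 3)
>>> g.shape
(23, 7, 2)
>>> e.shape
(7, 3)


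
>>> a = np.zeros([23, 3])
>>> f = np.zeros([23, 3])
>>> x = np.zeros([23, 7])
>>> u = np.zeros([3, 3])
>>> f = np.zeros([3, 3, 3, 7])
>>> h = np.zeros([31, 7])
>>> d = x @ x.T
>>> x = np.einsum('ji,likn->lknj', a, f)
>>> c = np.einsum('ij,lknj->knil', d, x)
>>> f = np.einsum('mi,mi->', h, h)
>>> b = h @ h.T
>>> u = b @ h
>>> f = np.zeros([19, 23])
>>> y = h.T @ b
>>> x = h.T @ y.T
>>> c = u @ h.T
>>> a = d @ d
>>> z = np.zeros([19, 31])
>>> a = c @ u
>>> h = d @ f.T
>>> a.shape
(31, 7)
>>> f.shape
(19, 23)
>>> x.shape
(7, 7)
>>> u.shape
(31, 7)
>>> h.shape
(23, 19)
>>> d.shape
(23, 23)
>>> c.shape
(31, 31)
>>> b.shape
(31, 31)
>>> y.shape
(7, 31)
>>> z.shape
(19, 31)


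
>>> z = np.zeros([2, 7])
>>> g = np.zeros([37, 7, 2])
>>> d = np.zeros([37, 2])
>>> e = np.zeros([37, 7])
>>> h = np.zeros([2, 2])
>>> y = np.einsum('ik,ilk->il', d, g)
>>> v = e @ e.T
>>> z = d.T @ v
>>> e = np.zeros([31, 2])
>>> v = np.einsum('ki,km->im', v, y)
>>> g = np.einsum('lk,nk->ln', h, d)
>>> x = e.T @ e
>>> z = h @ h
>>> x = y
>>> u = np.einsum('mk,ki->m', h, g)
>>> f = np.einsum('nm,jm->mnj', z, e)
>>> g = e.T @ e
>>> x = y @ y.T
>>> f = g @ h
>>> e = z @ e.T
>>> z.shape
(2, 2)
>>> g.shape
(2, 2)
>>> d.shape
(37, 2)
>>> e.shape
(2, 31)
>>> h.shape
(2, 2)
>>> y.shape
(37, 7)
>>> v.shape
(37, 7)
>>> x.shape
(37, 37)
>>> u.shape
(2,)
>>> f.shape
(2, 2)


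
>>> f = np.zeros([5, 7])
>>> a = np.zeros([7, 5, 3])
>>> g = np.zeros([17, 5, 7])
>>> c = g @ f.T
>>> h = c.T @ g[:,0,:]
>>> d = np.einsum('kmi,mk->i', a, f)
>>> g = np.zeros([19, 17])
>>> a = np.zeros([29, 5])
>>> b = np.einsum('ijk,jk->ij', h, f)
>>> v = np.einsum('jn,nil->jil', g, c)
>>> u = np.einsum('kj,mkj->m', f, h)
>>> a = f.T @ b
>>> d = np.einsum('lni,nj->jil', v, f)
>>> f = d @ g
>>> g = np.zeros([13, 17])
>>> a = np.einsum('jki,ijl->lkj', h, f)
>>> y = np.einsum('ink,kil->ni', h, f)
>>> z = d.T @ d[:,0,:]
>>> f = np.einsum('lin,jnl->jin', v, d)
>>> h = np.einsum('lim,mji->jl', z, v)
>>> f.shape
(7, 5, 5)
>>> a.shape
(17, 5, 5)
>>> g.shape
(13, 17)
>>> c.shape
(17, 5, 5)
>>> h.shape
(5, 19)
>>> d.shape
(7, 5, 19)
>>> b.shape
(5, 5)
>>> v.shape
(19, 5, 5)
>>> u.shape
(5,)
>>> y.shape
(5, 5)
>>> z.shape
(19, 5, 19)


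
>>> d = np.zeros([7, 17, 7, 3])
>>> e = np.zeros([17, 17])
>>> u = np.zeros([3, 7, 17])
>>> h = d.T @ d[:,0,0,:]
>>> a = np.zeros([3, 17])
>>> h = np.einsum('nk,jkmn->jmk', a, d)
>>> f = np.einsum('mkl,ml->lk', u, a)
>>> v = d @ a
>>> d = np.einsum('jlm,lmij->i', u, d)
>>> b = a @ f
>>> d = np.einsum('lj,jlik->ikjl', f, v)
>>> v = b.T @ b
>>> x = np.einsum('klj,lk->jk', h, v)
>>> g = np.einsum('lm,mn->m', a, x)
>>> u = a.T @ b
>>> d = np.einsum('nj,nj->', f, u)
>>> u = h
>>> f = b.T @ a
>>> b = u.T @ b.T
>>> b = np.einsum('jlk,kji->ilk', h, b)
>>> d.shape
()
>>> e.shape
(17, 17)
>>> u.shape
(7, 7, 17)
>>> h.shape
(7, 7, 17)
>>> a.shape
(3, 17)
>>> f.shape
(7, 17)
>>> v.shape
(7, 7)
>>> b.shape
(3, 7, 17)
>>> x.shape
(17, 7)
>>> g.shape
(17,)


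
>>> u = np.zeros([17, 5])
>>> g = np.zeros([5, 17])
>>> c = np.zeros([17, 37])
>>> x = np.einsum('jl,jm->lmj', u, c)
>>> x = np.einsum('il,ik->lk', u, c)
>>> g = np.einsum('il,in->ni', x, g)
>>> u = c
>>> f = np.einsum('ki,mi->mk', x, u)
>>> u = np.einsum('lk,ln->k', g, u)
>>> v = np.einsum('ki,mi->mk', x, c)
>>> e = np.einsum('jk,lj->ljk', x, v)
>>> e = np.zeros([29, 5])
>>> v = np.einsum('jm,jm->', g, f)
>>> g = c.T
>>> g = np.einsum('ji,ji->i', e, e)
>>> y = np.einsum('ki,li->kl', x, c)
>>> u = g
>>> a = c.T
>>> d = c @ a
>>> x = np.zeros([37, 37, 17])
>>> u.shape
(5,)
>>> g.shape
(5,)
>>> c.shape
(17, 37)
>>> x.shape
(37, 37, 17)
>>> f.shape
(17, 5)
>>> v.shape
()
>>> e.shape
(29, 5)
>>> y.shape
(5, 17)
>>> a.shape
(37, 17)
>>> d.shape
(17, 17)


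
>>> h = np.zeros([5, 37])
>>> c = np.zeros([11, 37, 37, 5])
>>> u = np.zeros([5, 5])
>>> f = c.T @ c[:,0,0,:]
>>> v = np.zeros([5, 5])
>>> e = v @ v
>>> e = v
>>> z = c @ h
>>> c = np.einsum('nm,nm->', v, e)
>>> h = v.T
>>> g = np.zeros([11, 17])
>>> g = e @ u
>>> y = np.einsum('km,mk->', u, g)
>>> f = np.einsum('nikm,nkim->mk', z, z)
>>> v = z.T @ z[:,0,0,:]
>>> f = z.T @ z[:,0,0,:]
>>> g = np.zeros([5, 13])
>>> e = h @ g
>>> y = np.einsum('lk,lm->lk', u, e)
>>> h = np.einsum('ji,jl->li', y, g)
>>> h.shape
(13, 5)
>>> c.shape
()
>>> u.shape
(5, 5)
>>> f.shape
(37, 37, 37, 37)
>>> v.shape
(37, 37, 37, 37)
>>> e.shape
(5, 13)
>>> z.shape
(11, 37, 37, 37)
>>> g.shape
(5, 13)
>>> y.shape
(5, 5)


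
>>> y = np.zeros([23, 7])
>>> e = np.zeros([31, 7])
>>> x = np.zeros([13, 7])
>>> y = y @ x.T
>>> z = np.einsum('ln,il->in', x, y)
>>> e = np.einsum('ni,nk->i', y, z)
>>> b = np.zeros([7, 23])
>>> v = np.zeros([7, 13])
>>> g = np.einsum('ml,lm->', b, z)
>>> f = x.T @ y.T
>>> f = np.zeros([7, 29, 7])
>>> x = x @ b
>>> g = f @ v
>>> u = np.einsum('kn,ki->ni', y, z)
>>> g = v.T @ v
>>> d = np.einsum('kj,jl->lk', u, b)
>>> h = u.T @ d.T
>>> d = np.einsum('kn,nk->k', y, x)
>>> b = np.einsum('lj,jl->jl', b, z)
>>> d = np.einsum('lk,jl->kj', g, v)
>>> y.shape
(23, 13)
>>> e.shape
(13,)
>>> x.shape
(13, 23)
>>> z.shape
(23, 7)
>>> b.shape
(23, 7)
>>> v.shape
(7, 13)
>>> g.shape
(13, 13)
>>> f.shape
(7, 29, 7)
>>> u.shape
(13, 7)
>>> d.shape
(13, 7)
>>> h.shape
(7, 23)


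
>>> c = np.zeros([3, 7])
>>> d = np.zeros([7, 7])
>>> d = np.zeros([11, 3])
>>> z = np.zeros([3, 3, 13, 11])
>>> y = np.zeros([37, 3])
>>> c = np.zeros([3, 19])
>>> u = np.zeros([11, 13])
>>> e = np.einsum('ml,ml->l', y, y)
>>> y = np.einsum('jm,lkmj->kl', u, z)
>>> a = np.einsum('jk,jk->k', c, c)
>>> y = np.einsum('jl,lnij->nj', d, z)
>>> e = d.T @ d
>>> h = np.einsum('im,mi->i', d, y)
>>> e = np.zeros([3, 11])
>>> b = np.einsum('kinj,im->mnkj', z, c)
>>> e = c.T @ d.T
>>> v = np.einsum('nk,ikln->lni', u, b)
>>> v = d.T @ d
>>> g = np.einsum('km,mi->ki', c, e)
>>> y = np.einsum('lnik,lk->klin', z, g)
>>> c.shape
(3, 19)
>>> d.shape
(11, 3)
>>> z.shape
(3, 3, 13, 11)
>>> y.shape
(11, 3, 13, 3)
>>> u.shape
(11, 13)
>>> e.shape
(19, 11)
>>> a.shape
(19,)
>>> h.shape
(11,)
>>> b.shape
(19, 13, 3, 11)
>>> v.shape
(3, 3)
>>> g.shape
(3, 11)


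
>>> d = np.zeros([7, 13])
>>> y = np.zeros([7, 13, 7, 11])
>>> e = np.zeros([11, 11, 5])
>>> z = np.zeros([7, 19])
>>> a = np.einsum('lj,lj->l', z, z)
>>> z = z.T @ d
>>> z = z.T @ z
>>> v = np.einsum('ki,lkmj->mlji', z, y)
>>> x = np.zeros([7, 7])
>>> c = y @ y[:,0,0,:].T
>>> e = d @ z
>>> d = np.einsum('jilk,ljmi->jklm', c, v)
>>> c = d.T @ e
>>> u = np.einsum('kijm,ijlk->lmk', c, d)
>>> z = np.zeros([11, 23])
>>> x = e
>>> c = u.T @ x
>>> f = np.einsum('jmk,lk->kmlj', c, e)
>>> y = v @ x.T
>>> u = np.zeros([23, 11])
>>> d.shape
(7, 7, 7, 11)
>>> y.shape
(7, 7, 11, 7)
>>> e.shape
(7, 13)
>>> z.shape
(11, 23)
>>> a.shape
(7,)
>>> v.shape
(7, 7, 11, 13)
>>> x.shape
(7, 13)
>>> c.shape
(11, 13, 13)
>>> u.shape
(23, 11)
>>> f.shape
(13, 13, 7, 11)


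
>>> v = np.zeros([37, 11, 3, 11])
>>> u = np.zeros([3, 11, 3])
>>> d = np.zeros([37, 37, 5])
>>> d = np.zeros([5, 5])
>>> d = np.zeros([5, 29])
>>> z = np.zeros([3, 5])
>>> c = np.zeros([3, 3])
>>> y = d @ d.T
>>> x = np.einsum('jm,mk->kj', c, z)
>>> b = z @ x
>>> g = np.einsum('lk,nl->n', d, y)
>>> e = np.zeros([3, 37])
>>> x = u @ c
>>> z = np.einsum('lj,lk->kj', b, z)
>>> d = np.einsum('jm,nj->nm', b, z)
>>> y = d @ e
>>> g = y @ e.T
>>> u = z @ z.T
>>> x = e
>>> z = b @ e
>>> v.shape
(37, 11, 3, 11)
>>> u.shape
(5, 5)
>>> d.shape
(5, 3)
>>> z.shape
(3, 37)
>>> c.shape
(3, 3)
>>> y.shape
(5, 37)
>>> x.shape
(3, 37)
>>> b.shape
(3, 3)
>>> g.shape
(5, 3)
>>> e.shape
(3, 37)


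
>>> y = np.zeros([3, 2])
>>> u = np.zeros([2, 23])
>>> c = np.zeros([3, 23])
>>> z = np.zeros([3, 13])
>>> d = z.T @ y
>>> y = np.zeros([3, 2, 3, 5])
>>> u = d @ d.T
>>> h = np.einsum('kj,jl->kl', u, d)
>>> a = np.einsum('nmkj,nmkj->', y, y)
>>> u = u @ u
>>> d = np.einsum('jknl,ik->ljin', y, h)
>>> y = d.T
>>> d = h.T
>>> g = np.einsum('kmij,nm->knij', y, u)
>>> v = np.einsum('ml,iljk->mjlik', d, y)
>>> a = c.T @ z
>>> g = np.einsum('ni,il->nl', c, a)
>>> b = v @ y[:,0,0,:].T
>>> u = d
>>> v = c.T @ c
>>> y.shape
(3, 13, 3, 5)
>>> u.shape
(2, 13)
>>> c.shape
(3, 23)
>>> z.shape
(3, 13)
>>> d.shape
(2, 13)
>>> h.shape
(13, 2)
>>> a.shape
(23, 13)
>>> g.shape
(3, 13)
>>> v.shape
(23, 23)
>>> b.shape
(2, 3, 13, 3, 3)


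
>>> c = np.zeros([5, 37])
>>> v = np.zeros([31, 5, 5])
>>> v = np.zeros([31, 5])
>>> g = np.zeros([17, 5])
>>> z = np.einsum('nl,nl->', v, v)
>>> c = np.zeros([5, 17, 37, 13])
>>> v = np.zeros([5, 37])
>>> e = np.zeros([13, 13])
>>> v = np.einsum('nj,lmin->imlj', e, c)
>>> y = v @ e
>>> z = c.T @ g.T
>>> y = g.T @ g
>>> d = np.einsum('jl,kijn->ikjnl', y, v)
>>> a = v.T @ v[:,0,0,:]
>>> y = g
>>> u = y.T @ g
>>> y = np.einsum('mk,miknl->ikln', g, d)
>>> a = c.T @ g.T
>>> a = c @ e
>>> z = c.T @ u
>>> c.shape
(5, 17, 37, 13)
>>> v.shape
(37, 17, 5, 13)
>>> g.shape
(17, 5)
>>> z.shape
(13, 37, 17, 5)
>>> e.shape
(13, 13)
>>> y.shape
(37, 5, 5, 13)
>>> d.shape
(17, 37, 5, 13, 5)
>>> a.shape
(5, 17, 37, 13)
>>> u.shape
(5, 5)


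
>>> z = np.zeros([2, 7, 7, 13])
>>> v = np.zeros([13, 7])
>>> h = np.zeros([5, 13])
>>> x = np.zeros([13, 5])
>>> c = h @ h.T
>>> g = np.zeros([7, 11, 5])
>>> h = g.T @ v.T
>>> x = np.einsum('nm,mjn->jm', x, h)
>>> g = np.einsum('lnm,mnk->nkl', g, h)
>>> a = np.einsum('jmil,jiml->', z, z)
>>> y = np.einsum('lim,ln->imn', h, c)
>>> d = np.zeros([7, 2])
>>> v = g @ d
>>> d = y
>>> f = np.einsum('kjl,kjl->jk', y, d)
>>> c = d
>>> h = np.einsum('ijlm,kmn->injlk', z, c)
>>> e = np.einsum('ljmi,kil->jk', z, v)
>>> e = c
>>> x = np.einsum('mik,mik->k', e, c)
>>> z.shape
(2, 7, 7, 13)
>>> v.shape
(11, 13, 2)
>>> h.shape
(2, 5, 7, 7, 11)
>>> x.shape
(5,)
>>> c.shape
(11, 13, 5)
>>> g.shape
(11, 13, 7)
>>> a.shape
()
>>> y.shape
(11, 13, 5)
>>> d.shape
(11, 13, 5)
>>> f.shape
(13, 11)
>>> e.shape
(11, 13, 5)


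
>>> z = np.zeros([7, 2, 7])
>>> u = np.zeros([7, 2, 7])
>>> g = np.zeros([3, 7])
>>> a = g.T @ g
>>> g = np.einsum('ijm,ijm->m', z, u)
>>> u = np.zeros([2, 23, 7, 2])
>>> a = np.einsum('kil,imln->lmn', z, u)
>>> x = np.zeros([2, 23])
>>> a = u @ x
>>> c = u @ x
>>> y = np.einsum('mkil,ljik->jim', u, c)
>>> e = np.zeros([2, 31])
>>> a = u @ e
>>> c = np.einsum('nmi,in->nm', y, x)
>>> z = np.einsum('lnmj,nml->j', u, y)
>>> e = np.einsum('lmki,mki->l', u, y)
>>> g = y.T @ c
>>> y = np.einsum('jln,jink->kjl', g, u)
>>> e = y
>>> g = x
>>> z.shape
(2,)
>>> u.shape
(2, 23, 7, 2)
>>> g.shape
(2, 23)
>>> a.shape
(2, 23, 7, 31)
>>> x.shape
(2, 23)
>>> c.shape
(23, 7)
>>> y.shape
(2, 2, 7)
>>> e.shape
(2, 2, 7)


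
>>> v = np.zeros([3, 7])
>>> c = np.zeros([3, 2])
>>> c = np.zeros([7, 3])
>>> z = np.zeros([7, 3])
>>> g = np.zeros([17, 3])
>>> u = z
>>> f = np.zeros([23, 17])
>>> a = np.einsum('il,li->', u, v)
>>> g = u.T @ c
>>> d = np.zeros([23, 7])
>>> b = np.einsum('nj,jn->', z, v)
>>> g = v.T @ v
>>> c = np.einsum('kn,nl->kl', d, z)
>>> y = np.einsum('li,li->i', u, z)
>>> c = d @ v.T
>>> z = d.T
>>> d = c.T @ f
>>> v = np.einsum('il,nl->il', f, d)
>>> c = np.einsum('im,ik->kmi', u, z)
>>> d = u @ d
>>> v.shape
(23, 17)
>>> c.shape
(23, 3, 7)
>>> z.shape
(7, 23)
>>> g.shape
(7, 7)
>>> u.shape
(7, 3)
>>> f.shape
(23, 17)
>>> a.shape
()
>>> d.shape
(7, 17)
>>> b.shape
()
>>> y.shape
(3,)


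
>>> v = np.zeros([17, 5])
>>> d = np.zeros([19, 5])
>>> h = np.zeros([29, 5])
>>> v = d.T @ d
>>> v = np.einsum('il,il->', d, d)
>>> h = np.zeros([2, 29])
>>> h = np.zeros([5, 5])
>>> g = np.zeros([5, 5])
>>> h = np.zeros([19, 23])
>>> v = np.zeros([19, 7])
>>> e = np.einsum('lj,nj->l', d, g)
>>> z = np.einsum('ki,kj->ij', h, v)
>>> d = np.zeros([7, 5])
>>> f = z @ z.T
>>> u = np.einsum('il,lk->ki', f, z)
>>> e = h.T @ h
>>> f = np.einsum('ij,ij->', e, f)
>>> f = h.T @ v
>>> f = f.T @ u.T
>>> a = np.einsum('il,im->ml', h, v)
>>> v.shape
(19, 7)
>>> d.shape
(7, 5)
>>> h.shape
(19, 23)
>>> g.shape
(5, 5)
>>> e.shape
(23, 23)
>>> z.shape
(23, 7)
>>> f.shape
(7, 7)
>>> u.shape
(7, 23)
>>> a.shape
(7, 23)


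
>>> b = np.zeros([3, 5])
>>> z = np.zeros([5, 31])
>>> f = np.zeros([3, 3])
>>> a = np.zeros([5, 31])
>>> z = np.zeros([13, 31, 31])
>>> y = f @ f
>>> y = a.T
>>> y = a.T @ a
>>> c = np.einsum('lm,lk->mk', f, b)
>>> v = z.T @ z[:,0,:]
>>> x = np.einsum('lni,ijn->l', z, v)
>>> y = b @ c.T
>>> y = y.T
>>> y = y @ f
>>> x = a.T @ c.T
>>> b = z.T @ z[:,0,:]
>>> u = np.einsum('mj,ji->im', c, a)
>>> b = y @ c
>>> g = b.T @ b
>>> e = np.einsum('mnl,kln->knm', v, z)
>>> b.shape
(3, 5)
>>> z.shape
(13, 31, 31)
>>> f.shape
(3, 3)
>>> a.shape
(5, 31)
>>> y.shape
(3, 3)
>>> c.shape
(3, 5)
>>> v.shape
(31, 31, 31)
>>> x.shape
(31, 3)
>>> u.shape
(31, 3)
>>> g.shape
(5, 5)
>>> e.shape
(13, 31, 31)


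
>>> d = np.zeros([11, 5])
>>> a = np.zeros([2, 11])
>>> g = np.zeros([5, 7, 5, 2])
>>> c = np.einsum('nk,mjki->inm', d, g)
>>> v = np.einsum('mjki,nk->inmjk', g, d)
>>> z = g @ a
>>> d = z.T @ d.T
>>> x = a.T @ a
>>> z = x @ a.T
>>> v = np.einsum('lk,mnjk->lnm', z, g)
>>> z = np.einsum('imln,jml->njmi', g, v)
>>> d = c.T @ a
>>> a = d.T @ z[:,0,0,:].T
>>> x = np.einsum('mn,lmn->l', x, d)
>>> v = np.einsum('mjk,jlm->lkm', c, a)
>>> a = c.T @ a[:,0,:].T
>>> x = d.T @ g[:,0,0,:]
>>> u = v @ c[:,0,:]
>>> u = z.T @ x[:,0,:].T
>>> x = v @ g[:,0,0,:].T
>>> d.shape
(5, 11, 11)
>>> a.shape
(5, 11, 11)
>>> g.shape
(5, 7, 5, 2)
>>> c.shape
(2, 11, 5)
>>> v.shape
(11, 5, 2)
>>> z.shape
(2, 11, 7, 5)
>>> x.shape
(11, 5, 5)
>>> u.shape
(5, 7, 11, 11)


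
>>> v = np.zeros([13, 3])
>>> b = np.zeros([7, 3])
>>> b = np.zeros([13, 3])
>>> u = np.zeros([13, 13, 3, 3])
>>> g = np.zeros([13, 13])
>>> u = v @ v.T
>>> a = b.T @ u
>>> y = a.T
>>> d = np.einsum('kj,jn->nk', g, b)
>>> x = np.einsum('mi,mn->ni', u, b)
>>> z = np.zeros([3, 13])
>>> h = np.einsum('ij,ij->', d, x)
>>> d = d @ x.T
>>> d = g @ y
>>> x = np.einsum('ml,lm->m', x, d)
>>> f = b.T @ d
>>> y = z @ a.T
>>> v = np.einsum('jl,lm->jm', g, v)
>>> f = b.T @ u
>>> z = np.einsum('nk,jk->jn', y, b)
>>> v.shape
(13, 3)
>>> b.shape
(13, 3)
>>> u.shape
(13, 13)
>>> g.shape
(13, 13)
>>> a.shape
(3, 13)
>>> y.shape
(3, 3)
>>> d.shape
(13, 3)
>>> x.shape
(3,)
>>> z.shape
(13, 3)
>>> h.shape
()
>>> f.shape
(3, 13)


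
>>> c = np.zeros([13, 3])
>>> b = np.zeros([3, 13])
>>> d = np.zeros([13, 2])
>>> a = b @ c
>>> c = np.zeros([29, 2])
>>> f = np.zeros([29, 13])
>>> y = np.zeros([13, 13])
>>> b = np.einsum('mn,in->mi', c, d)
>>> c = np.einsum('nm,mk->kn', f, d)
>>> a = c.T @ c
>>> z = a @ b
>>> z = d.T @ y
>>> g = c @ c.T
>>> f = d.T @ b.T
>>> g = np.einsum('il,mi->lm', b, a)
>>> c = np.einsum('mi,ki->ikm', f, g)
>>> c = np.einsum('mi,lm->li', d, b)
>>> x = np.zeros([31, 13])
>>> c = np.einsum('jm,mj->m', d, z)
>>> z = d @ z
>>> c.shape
(2,)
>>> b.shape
(29, 13)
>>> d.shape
(13, 2)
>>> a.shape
(29, 29)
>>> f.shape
(2, 29)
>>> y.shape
(13, 13)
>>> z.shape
(13, 13)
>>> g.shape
(13, 29)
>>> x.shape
(31, 13)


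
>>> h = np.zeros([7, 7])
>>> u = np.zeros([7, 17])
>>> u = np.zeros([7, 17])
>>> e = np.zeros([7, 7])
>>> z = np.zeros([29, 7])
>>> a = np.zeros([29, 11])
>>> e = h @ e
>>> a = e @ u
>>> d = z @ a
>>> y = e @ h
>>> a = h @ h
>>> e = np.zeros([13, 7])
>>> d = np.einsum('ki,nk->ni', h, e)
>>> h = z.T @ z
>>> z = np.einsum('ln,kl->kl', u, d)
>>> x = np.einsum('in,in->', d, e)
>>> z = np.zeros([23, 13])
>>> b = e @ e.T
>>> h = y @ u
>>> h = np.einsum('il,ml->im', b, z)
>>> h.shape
(13, 23)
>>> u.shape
(7, 17)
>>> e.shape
(13, 7)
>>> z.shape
(23, 13)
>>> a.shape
(7, 7)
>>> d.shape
(13, 7)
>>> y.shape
(7, 7)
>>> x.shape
()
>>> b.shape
(13, 13)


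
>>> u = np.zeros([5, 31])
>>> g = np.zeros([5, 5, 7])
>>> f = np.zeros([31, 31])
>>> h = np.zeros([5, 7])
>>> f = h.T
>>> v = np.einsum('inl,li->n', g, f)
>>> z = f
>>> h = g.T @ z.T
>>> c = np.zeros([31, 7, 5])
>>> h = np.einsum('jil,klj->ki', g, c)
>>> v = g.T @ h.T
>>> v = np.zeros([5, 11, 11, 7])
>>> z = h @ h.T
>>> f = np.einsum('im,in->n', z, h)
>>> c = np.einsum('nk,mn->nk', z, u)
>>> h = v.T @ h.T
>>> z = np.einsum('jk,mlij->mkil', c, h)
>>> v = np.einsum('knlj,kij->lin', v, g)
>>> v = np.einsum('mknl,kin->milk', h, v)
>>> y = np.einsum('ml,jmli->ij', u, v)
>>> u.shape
(5, 31)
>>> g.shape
(5, 5, 7)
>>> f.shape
(5,)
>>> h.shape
(7, 11, 11, 31)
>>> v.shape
(7, 5, 31, 11)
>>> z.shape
(7, 31, 11, 11)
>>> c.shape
(31, 31)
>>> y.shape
(11, 7)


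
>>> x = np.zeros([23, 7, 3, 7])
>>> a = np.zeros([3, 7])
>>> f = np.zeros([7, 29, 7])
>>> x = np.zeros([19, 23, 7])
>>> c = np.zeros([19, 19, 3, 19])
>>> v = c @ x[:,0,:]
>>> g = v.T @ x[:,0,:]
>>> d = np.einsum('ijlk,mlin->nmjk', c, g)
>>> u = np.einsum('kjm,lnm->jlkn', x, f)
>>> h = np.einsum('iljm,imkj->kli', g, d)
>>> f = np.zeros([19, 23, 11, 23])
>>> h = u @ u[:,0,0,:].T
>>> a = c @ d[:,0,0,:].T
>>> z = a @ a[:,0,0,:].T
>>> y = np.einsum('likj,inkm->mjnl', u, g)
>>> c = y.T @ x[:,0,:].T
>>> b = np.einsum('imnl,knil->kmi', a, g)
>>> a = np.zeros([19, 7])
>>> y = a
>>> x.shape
(19, 23, 7)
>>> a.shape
(19, 7)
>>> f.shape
(19, 23, 11, 23)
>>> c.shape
(23, 3, 29, 19)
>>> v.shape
(19, 19, 3, 7)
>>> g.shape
(7, 3, 19, 7)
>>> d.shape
(7, 7, 19, 19)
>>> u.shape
(23, 7, 19, 29)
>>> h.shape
(23, 7, 19, 23)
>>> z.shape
(19, 19, 3, 19)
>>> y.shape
(19, 7)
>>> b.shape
(7, 19, 19)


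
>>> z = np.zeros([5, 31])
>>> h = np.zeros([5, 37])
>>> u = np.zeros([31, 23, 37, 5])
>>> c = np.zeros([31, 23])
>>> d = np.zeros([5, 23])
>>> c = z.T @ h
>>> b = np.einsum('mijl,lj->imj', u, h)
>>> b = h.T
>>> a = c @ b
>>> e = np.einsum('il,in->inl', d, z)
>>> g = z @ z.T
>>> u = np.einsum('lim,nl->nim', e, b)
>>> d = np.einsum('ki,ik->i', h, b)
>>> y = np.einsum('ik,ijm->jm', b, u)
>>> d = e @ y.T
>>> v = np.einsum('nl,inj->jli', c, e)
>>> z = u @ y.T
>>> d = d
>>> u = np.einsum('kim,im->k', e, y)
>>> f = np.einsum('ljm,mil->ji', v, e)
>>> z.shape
(37, 31, 31)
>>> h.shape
(5, 37)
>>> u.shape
(5,)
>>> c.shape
(31, 37)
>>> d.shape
(5, 31, 31)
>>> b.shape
(37, 5)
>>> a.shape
(31, 5)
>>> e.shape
(5, 31, 23)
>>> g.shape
(5, 5)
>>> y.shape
(31, 23)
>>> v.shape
(23, 37, 5)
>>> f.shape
(37, 31)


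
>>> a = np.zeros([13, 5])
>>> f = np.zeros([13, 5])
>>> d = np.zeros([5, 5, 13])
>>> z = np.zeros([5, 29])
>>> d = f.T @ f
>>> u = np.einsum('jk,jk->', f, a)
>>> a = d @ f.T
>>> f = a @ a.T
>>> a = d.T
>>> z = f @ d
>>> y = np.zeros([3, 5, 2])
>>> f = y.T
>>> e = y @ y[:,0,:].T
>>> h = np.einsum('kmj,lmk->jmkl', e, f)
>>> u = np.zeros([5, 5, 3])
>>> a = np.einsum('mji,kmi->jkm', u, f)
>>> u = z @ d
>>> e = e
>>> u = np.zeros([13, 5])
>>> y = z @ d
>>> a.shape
(5, 2, 5)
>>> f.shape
(2, 5, 3)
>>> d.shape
(5, 5)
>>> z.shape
(5, 5)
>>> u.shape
(13, 5)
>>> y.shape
(5, 5)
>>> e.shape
(3, 5, 3)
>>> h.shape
(3, 5, 3, 2)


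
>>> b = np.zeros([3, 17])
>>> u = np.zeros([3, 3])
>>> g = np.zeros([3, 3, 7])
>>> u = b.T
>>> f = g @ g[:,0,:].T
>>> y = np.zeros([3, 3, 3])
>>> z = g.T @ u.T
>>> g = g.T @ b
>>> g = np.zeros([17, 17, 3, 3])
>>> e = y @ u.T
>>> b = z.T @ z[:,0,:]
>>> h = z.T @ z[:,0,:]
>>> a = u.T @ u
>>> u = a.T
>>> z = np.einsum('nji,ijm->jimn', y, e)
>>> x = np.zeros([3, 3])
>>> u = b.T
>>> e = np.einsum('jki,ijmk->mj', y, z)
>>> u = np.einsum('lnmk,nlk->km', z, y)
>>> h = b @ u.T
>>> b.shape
(17, 3, 17)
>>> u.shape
(3, 17)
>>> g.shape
(17, 17, 3, 3)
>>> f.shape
(3, 3, 3)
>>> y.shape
(3, 3, 3)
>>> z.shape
(3, 3, 17, 3)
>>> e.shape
(17, 3)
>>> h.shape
(17, 3, 3)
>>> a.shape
(3, 3)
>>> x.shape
(3, 3)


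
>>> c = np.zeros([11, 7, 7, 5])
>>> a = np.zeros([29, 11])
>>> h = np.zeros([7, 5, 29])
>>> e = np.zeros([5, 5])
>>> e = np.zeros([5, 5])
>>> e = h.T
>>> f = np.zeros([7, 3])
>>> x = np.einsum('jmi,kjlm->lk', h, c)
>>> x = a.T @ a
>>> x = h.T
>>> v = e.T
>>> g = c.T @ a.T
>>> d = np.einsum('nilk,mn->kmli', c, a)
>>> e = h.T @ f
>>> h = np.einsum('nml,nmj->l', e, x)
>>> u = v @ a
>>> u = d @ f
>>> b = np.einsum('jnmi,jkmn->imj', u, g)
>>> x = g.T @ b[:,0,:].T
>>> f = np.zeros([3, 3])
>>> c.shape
(11, 7, 7, 5)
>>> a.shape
(29, 11)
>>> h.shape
(3,)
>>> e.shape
(29, 5, 3)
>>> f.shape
(3, 3)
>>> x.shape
(29, 7, 7, 3)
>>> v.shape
(7, 5, 29)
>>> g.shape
(5, 7, 7, 29)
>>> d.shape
(5, 29, 7, 7)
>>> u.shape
(5, 29, 7, 3)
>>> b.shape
(3, 7, 5)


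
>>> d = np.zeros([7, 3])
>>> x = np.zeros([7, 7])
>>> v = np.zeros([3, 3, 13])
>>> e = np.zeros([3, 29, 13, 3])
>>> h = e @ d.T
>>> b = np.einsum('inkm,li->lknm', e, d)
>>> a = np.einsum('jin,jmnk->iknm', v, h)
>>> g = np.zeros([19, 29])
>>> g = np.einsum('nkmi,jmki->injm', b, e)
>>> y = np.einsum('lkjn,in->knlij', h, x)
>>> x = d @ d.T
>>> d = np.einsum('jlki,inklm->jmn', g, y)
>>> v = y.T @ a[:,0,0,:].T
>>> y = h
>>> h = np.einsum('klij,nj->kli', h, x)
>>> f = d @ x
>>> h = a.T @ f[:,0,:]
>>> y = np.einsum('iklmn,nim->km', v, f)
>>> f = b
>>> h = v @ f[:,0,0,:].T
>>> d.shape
(3, 13, 7)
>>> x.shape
(7, 7)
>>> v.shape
(13, 7, 3, 7, 3)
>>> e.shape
(3, 29, 13, 3)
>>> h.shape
(13, 7, 3, 7, 7)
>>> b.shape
(7, 13, 29, 3)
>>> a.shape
(3, 7, 13, 29)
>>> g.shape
(3, 7, 3, 29)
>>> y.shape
(7, 7)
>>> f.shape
(7, 13, 29, 3)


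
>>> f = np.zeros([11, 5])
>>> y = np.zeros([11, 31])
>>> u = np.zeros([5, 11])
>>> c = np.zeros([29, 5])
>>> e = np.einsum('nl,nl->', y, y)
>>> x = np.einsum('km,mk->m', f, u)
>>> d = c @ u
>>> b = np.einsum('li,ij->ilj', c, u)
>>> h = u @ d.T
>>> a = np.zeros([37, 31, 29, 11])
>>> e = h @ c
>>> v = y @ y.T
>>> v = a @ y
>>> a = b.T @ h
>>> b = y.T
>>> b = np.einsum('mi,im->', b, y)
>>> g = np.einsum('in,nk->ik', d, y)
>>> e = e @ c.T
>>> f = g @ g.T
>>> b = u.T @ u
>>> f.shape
(29, 29)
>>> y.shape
(11, 31)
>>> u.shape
(5, 11)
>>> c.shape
(29, 5)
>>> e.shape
(5, 29)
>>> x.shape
(5,)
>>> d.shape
(29, 11)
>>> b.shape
(11, 11)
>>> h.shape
(5, 29)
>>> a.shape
(11, 29, 29)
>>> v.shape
(37, 31, 29, 31)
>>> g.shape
(29, 31)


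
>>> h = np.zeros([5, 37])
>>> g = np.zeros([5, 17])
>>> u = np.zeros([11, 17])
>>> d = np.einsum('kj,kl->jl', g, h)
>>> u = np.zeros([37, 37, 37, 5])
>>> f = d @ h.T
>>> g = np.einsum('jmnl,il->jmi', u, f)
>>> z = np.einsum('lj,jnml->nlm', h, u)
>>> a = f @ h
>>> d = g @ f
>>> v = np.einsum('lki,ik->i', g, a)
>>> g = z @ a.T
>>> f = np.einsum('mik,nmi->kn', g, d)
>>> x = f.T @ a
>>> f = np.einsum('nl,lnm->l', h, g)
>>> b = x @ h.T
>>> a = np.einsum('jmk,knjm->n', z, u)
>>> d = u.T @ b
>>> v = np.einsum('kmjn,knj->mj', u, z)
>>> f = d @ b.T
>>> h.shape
(5, 37)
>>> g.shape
(37, 5, 17)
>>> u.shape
(37, 37, 37, 5)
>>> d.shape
(5, 37, 37, 5)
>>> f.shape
(5, 37, 37, 37)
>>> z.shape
(37, 5, 37)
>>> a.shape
(37,)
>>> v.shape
(37, 37)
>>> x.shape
(37, 37)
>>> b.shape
(37, 5)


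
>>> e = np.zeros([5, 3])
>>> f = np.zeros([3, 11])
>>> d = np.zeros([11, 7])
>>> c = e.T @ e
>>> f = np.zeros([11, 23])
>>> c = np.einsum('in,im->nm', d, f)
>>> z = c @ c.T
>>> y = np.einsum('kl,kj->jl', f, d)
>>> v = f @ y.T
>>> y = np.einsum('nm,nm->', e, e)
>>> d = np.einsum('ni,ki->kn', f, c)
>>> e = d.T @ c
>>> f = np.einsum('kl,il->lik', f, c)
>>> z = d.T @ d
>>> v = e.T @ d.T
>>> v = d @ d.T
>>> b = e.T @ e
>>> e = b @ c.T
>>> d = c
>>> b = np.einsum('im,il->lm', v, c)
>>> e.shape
(23, 7)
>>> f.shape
(23, 7, 11)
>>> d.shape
(7, 23)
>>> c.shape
(7, 23)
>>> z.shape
(11, 11)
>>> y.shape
()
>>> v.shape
(7, 7)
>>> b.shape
(23, 7)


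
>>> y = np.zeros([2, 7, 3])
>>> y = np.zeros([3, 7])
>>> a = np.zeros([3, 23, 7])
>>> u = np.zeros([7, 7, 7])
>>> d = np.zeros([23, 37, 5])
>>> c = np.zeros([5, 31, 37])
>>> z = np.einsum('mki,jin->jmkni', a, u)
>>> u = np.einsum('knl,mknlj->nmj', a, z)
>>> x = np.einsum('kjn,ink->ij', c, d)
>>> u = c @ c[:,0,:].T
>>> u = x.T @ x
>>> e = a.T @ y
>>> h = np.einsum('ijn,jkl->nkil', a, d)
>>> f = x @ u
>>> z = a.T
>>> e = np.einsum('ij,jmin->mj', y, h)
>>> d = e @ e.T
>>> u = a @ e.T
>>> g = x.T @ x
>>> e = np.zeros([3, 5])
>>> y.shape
(3, 7)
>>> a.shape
(3, 23, 7)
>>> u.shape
(3, 23, 37)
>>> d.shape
(37, 37)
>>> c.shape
(5, 31, 37)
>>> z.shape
(7, 23, 3)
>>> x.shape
(23, 31)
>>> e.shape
(3, 5)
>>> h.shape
(7, 37, 3, 5)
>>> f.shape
(23, 31)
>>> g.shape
(31, 31)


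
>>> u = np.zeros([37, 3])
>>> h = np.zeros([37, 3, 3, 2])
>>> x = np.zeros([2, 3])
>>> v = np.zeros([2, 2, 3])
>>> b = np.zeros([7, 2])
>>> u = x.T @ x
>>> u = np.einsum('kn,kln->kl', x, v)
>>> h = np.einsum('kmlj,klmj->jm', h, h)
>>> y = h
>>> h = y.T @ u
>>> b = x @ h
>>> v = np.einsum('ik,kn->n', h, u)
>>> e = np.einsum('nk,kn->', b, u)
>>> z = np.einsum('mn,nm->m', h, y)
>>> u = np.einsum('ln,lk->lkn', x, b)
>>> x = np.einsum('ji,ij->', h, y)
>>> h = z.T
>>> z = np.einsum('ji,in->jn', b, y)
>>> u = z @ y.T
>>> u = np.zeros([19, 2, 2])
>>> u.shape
(19, 2, 2)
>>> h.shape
(3,)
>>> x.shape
()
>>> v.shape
(2,)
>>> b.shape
(2, 2)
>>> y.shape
(2, 3)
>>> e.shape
()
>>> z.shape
(2, 3)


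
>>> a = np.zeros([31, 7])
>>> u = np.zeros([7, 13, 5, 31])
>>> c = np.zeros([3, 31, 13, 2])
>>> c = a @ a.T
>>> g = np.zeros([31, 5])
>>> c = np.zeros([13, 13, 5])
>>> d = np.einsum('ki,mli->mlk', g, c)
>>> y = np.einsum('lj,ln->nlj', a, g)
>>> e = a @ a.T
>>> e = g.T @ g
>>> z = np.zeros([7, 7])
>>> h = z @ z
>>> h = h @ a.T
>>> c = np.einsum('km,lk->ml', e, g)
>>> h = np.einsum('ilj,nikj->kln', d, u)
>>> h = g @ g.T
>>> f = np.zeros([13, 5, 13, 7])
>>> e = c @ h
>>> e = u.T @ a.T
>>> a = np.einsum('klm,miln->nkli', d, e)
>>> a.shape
(31, 13, 13, 5)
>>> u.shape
(7, 13, 5, 31)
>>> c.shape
(5, 31)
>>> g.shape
(31, 5)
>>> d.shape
(13, 13, 31)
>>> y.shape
(5, 31, 7)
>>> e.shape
(31, 5, 13, 31)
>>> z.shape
(7, 7)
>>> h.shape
(31, 31)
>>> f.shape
(13, 5, 13, 7)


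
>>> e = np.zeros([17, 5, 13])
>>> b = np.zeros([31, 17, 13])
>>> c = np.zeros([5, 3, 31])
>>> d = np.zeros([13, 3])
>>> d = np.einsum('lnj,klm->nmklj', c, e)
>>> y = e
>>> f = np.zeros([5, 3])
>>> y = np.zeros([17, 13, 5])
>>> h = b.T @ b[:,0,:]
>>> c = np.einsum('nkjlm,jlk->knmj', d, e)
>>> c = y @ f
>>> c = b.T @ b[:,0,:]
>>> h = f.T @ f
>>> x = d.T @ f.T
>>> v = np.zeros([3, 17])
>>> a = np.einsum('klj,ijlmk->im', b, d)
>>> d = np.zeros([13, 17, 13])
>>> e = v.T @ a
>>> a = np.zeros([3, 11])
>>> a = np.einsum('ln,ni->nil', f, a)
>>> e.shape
(17, 5)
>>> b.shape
(31, 17, 13)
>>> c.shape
(13, 17, 13)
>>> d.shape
(13, 17, 13)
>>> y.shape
(17, 13, 5)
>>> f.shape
(5, 3)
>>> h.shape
(3, 3)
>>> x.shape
(31, 5, 17, 13, 5)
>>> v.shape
(3, 17)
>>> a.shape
(3, 11, 5)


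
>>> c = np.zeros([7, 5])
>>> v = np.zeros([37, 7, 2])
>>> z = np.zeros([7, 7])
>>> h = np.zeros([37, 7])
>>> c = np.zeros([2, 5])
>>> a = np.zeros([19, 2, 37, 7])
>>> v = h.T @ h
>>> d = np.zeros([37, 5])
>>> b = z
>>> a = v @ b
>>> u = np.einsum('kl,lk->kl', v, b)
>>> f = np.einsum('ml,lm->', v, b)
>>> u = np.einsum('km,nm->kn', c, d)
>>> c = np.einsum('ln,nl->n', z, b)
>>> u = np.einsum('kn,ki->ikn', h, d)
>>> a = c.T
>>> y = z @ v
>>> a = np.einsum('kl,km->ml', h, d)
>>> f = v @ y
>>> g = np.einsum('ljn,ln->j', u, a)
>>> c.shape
(7,)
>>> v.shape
(7, 7)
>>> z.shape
(7, 7)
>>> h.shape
(37, 7)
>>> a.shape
(5, 7)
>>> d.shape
(37, 5)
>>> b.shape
(7, 7)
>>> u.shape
(5, 37, 7)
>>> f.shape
(7, 7)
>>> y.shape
(7, 7)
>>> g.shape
(37,)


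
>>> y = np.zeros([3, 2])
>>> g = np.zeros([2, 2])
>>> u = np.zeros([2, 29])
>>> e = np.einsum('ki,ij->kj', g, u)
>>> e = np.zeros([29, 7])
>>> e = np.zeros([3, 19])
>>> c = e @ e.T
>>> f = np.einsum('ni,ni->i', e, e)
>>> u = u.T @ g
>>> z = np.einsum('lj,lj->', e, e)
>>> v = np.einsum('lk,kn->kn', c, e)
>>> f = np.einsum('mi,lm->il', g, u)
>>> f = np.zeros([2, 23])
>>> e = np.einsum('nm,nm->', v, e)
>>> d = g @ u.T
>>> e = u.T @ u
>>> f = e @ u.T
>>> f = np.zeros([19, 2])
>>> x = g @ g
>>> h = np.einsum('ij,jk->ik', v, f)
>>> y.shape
(3, 2)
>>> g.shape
(2, 2)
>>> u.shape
(29, 2)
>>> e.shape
(2, 2)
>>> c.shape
(3, 3)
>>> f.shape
(19, 2)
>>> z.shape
()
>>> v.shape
(3, 19)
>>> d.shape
(2, 29)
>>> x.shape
(2, 2)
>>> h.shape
(3, 2)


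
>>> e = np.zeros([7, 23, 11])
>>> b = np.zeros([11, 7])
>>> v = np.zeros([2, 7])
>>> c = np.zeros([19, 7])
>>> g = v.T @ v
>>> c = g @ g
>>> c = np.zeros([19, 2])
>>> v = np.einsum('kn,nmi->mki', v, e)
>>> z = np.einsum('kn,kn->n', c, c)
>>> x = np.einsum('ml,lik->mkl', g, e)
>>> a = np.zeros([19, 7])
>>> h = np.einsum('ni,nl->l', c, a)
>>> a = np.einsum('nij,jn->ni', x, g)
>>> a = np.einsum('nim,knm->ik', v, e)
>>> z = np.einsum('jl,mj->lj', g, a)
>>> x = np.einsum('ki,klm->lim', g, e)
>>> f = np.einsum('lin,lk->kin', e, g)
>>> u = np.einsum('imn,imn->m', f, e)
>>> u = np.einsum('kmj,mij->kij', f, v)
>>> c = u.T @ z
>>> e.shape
(7, 23, 11)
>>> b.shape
(11, 7)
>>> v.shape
(23, 2, 11)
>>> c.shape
(11, 2, 7)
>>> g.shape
(7, 7)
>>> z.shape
(7, 7)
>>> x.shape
(23, 7, 11)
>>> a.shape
(2, 7)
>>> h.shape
(7,)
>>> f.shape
(7, 23, 11)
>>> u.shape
(7, 2, 11)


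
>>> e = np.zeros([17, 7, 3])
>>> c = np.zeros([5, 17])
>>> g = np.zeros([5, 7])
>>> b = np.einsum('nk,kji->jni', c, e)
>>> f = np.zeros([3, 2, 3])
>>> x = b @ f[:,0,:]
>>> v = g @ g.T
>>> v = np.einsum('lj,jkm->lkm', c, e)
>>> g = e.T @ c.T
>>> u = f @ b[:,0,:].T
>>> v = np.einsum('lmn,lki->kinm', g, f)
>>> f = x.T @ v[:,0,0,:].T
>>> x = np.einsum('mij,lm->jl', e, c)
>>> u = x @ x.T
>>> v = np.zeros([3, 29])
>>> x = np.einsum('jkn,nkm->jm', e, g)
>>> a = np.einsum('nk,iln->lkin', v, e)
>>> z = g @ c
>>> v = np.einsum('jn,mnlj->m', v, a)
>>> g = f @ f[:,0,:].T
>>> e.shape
(17, 7, 3)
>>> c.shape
(5, 17)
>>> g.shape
(3, 5, 3)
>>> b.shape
(7, 5, 3)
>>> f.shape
(3, 5, 2)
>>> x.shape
(17, 5)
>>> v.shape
(7,)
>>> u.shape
(3, 3)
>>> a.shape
(7, 29, 17, 3)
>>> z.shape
(3, 7, 17)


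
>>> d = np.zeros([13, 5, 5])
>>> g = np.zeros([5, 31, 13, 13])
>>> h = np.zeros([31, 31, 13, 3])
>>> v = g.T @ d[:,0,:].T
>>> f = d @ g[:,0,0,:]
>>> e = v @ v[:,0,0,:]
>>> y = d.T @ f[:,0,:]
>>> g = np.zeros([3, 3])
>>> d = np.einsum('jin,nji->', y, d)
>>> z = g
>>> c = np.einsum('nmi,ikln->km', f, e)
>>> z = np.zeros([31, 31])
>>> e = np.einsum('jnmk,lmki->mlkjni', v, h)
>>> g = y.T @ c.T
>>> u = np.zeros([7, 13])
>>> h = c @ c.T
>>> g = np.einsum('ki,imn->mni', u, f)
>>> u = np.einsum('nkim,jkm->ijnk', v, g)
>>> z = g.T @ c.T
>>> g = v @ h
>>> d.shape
()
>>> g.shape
(13, 13, 31, 13)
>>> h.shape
(13, 13)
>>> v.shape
(13, 13, 31, 13)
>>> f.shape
(13, 5, 13)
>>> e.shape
(31, 31, 13, 13, 13, 3)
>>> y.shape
(5, 5, 13)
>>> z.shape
(13, 13, 13)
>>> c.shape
(13, 5)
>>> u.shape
(31, 5, 13, 13)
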